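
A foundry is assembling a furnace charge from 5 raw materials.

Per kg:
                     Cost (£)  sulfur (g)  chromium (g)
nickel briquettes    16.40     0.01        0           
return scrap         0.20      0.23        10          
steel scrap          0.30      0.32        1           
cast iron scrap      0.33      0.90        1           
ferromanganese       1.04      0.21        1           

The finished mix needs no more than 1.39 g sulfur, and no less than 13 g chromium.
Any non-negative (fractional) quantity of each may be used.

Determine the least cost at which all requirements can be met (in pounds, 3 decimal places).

Treat it as an LP. Let x1 = kg of nickel briquettes, x2 = kg of return scrap, x3 = kg of steel scrap, x4 = kg of cast iron scrap, x5 = kg of ferromanganese.
min 16.4x1 + 0.2x2 + 0.3x3 + 0.33x4 + 1.04x5 with:
  0.01x1 + 0.23x2 + 0.32x3 + 0.9x4 + 0.21x5 ≤ 1.39   (sulfur)
  10x2 + 1x3 + 1x4 + 1x5 ≥ 13   (chromium)
  x1, x2, x3, x4, x5 ≥ 0.
The optimal basis is {return scrap}; nickel briquettes, steel scrap, cast iron scrap, ferromanganese drop out. There the chromium constraint is tight.
Optimal quantities: return scrap = 1.3 kg.
Objective = 0.2·1.3 = 0.26000.

£0.260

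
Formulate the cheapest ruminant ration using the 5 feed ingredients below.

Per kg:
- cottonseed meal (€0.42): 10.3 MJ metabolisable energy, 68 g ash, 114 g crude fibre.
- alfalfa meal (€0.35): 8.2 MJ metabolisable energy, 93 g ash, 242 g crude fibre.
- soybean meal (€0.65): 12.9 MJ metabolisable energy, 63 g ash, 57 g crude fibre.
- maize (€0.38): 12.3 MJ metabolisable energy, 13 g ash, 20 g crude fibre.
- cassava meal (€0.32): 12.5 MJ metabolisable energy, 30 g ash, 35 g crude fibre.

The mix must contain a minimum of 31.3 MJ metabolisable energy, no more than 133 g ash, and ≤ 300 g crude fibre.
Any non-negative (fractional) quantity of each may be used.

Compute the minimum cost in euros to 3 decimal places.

€0.801

Let x1 = kg of cottonseed meal, x2 = kg of alfalfa meal, x3 = kg of soybean meal, x4 = kg of maize, x5 = kg of cassava meal.
Minimize 0.42x1 + 0.35x2 + 0.65x3 + 0.38x4 + 0.32x5 subject to:
  10.3x1 + 8.2x2 + 12.9x3 + 12.3x4 + 12.5x5 ≥ 31.3   (metabolisable energy)
  68x1 + 93x2 + 63x3 + 13x4 + 30x5 ≤ 133   (ash)
  114x1 + 242x2 + 57x3 + 20x4 + 35x5 ≤ 300   (crude fibre)
  x1, x2, x3, x4, x5 ≥ 0.
The cheapest feasible vertex uses only cassava meal; cottonseed meal, alfalfa meal, soybean meal, maize are not used. Binding constraint: metabolisable energy.
That vertex is x5 = 2.504.
Objective = 0.32·2.504 = 0.80128.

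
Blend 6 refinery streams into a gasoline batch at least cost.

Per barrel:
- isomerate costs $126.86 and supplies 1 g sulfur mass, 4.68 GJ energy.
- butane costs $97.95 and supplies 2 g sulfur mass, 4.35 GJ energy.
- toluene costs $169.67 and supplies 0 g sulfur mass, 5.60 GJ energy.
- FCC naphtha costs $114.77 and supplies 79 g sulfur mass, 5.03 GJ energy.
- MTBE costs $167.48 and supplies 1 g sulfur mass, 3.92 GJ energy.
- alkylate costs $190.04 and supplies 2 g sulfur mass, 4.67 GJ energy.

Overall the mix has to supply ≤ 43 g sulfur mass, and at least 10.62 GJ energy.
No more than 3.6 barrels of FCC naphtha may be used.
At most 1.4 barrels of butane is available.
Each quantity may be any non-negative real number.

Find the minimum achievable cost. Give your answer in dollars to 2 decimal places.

$249.06

Treat it as an LP. Let x1 = barrels of isomerate, x2 = barrels of butane, x3 = barrels of toluene, x4 = barrels of FCC naphtha, x5 = barrels of MTBE, x6 = barrels of alkylate.
Minimise 126.86x1 + 97.95x2 + 169.67x3 + 114.77x4 + 167.48x5 + 190.04x6 with:
  1x1 + 2x2 + 79x4 + 1x5 + 2x6 ≤ 43   (sulfur mass)
  4.68x1 + 4.35x2 + 5.6x3 + 5.03x4 + 3.92x5 + 4.67x6 ≥ 10.62   (energy)
  x4 ≤ 3.6
  x2 ≤ 1.4
  x1, x2, x3, x4, x5, x6 ≥ 0.
The optimal basis is {isomerate, butane, FCC naphtha}; toluene, MTBE, alkylate drop out. The sulfur mass, energy, the butane cap requirements are met with equality.
That vertex is x1 = 0.4268, x2 = 1.4, x4 = 0.5035.
Total cost: 126.86·0.4268 + 97.95·1.4 + 114.77·0.5035 = 249.0605.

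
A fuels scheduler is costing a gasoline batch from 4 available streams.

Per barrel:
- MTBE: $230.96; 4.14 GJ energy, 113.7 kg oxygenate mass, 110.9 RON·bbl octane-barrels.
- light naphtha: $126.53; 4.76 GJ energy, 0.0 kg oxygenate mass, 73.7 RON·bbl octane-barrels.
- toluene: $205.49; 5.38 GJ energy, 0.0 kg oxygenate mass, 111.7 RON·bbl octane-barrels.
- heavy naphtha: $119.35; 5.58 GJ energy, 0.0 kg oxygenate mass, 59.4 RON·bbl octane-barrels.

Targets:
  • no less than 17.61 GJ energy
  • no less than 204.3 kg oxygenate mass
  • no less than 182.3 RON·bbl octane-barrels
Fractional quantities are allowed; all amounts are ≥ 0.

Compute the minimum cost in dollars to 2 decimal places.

$632.55

This is a linear program. Let x1 = barrels of MTBE, x2 = barrels of light naphtha, x3 = barrels of toluene, x4 = barrels of heavy naphtha.
Minimize 230.96x1 + 126.53x2 + 205.49x3 + 119.35x4 with:
  4.14x1 + 4.76x2 + 5.38x3 + 5.58x4 ≥ 17.61   (energy)
  113.7x1 ≥ 204.3   (oxygenate mass)
  110.9x1 + 73.7x2 + 111.7x3 + 59.4x4 ≥ 182.3   (octane-barrels)
  x1, x2, x3, x4 ≥ 0.
The optimal basis is {MTBE, heavy naphtha}; light naphtha, toluene drop out. The energy and oxygenate mass requirements are met with equality.
Optimal quantities: MTBE = 1.796834 barrels, heavy naphtha = 1.822779 barrels.
Cost = 230.96·1.796834 + 119.35·1.822779 = 632.5455.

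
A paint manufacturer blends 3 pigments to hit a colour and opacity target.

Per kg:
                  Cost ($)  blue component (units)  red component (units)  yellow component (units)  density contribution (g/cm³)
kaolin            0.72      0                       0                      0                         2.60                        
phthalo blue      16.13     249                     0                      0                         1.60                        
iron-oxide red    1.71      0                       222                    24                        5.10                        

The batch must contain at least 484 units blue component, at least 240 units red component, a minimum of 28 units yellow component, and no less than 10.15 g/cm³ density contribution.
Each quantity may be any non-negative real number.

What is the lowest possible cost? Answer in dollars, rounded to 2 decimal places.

$33.65

Set it up as a linear program. Let x1 = kg of kaolin, x2 = kg of phthalo blue, x3 = kg of iron-oxide red.
min 0.72x1 + 16.13x2 + 1.71x3 subject to:
  249x2 ≥ 484   (blue component)
  222x3 ≥ 240   (red component)
  24x3 ≥ 28   (yellow component)
  2.6x1 + 1.6x2 + 5.1x3 ≥ 10.15   (density contribution)
  x1, x2, x3 ≥ 0.
The optimal mix uses every input. Binding constraints: blue component, yellow component, density contribution.
So kaolin = 0.4192 kg, phthalo blue = 1.944 kg, iron-oxide red = 1.167 kg.
Cost = 0.72·0.4192 + 16.13·1.944 + 1.71·1.167 = 33.6541.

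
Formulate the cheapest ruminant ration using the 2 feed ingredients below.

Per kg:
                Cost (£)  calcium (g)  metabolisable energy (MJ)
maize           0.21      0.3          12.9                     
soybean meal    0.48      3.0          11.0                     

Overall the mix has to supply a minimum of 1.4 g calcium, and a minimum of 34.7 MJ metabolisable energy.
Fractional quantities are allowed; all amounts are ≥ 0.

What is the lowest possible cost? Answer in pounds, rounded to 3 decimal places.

£0.630

Let x1 = kg of maize, x2 = kg of soybean meal.
Minimise 0.21x1 + 0.48x2 subject to:
  0.3x1 + 3x2 ≥ 1.4   (calcium)
  12.9x1 + 11x2 ≥ 34.7   (metabolisable energy)
  x1, x2 ≥ 0.
Both inputs are positive at the optimum. There the calcium and metabolisable energy constraints are tight.
Optimal quantities: maize = 2.506 kg, soybean meal = 0.2161 kg.
Objective = 0.21·2.506 + 0.48·0.2161 = 0.62999.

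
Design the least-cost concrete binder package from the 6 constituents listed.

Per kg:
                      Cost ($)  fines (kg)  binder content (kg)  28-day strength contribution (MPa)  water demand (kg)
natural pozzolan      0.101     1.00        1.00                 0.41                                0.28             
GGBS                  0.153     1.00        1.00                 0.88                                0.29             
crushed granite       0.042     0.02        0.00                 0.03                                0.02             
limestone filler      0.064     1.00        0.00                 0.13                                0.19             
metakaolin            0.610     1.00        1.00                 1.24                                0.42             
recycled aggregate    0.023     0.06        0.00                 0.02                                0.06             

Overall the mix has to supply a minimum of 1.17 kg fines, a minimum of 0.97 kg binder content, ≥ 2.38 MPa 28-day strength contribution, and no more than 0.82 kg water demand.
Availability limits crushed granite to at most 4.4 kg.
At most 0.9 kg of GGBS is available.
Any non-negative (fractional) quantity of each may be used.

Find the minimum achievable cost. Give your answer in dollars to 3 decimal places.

$0.904

Let x1 = kg of natural pozzolan, x2 = kg of GGBS, x3 = kg of crushed granite, x4 = kg of limestone filler, x5 = kg of metakaolin, x6 = kg of recycled aggregate.
Minimize 0.101x1 + 0.153x2 + 0.042x3 + 0.064x4 + 0.61x5 + 0.023x6 with:
  1x1 + 1x2 + 0.02x3 + 1x4 + 1x5 + 0.06x6 ≥ 1.17   (fines)
  1x1 + 1x2 + 1x5 ≥ 0.97   (binder content)
  0.41x1 + 0.88x2 + 0.03x3 + 0.13x4 + 1.24x5 + 0.02x6 ≥ 2.38   (28-day strength contribution)
  0.28x1 + 0.29x2 + 0.02x3 + 0.19x4 + 0.42x5 + 0.06x6 ≤ 0.82   (water demand)
  x3 ≤ 4.4
  x2 ≤ 0.9
  x1, x2, x3, x4, x5, x6 ≥ 0.
At the optimum only natural pozzolan, GGBS, metakaolin are positive (crushed granite, limestone filler, recycled aggregate = 0). There the 28-day strength contribution, water demand, the GGBS cap constraints are tight.
So natural pozzolan = 0.1497 kg, GGBS = 0.9 kg, metakaolin = 1.231 kg.
Hence cost = 0.101·0.1497 + 0.153·0.9 + 0.61·1.231 = $0.90373.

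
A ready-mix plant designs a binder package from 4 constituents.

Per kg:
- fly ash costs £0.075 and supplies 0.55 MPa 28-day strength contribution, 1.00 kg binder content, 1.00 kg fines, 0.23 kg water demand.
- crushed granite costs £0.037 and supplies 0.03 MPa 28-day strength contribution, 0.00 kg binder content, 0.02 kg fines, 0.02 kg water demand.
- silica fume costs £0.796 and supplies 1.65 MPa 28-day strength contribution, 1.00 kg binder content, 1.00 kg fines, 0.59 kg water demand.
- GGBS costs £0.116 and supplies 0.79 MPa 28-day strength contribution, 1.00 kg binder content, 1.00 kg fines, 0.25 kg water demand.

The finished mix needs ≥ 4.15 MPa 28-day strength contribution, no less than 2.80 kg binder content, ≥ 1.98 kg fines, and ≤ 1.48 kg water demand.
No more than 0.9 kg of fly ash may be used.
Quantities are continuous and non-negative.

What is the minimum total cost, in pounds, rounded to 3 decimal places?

Let x1 = kg of fly ash, x2 = kg of crushed granite, x3 = kg of silica fume, x4 = kg of GGBS.
min 0.075x1 + 0.037x2 + 0.796x3 + 0.116x4 with:
  0.55x1 + 0.03x2 + 1.65x3 + 0.79x4 ≥ 4.15   (28-day strength contribution)
  1x1 + 1x3 + 1x4 ≥ 2.8   (binder content)
  1x1 + 0.02x2 + 1x3 + 1x4 ≥ 1.98   (fines)
  0.23x1 + 0.02x2 + 0.59x3 + 0.25x4 ≤ 1.48   (water demand)
  x1 ≤ 0.9
  x1, x2, x3, x4 ≥ 0.
The cheapest feasible vertex uses only fly ash, GGBS; crushed granite, silica fume are not used. Binding constraints: 28-day strength contribution and the fly ash cap.
Solving gives x1 = 0.9, x4 = 4.627.
Hence cost = 0.075·0.9 + 0.116·4.627 = £0.60423.

£0.604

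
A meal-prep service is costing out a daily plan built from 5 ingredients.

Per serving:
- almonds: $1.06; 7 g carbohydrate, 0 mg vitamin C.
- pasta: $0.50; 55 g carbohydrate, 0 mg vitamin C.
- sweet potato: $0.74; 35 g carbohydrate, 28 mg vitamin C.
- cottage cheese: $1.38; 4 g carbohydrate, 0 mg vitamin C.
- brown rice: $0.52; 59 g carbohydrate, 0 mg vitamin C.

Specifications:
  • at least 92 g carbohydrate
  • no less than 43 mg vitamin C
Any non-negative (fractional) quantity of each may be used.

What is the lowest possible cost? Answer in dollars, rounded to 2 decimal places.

$1.47

Let x1 = servings of almonds, x2 = servings of pasta, x3 = servings of sweet potato, x4 = servings of cottage cheese, x5 = servings of brown rice.
Minimise 1.06x1 + 0.5x2 + 0.74x3 + 1.38x4 + 0.52x5 subject to:
  7x1 + 55x2 + 35x3 + 4x4 + 59x5 ≥ 92   (carbohydrate)
  28x3 ≥ 43   (vitamin C)
  x1, x2, x3, x4, x5 ≥ 0.
At the optimum only sweet potato, brown rice are positive (almonds, pasta, cottage cheese = 0). Binding constraints: carbohydrate and vitamin C.
That vertex is x3 = 1.536, x5 = 0.6483.
Cost = 0.74·1.536 + 0.52·0.6483 = 1.4738.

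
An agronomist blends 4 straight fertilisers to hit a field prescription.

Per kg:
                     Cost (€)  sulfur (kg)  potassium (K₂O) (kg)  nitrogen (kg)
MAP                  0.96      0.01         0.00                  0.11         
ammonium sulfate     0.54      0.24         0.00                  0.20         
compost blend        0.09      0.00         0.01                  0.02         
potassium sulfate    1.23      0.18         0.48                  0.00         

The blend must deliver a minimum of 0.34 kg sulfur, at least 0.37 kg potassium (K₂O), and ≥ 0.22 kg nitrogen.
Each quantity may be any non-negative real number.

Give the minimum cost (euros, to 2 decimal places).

€1.54

This is a linear program. Let x1 = kg of MAP, x2 = kg of ammonium sulfate, x3 = kg of compost blend, x4 = kg of potassium sulfate.
Minimize 0.96x1 + 0.54x2 + 0.09x3 + 1.23x4 s.t.:
  0.01x1 + 0.24x2 + 0.18x4 ≥ 0.34   (sulfur)
  0.01x3 + 0.48x4 ≥ 0.37   (potassium (K₂O))
  0.11x1 + 0.2x2 + 0.02x3 ≥ 0.22   (nitrogen)
  x1, x2, x3, x4 ≥ 0.
At the optimum only ammonium sulfate, potassium sulfate are positive (MAP, compost blend = 0). Binding constraints: potassium (K₂O) and nitrogen.
So ammonium sulfate = 1.1 kg, potassium sulfate = 0.7708 kg.
Objective = 0.54·1.1 + 1.23·0.7708 = 1.5421.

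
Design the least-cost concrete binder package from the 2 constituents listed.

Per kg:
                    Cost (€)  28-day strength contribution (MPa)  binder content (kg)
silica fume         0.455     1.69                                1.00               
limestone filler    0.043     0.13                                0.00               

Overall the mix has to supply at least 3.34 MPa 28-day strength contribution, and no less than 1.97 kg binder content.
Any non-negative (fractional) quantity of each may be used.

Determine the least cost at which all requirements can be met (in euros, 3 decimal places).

Let x1 = kg of silica fume, x2 = kg of limestone filler.
min 0.455x1 + 0.043x2 subject to:
  1.69x1 + 0.13x2 ≥ 3.34   (28-day strength contribution)
  1x1 ≥ 1.97   (binder content)
  x1, x2 ≥ 0.
The optimal basis is {silica fume}; limestone filler drops out. There the 28-day strength contribution constraint is tight.
That vertex is x1 = 1.976.
Cost = 0.455·1.976 = 0.89908.

€0.899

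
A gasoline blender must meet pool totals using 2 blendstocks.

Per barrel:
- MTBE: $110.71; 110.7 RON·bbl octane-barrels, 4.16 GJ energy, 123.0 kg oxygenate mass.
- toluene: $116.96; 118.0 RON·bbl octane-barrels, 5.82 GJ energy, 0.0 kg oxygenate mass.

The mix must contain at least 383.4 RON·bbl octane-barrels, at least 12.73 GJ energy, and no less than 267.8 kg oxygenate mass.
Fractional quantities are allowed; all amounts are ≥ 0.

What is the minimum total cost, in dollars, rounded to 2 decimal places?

$382.17

Treat it as an LP. Let x1 = barrels of MTBE, x2 = barrels of toluene.
min 110.71x1 + 116.96x2 subject to:
  110.7x1 + 118x2 ≥ 383.4   (octane-barrels)
  4.16x1 + 5.82x2 ≥ 12.73   (energy)
  123x1 ≥ 267.8   (oxygenate mass)
  x1, x2 ≥ 0.
Both inputs are positive at the optimum. Binding constraints: octane-barrels and oxygenate mass.
Solving gives x1 = 2.17724, x2 = 1.20661.
Total cost: 110.71·2.17724 + 116.96·1.20661 = 382.1673.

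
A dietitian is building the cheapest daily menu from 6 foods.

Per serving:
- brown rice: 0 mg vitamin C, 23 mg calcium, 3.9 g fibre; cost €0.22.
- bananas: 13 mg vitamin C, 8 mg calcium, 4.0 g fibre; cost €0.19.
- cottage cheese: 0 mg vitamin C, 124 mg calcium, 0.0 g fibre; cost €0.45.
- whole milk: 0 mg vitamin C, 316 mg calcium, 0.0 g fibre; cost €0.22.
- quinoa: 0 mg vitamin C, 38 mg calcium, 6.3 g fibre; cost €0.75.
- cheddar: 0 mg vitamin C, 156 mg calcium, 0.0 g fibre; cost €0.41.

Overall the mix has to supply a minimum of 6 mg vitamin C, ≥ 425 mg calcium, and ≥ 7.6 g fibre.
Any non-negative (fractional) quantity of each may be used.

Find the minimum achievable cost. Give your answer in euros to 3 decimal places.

€0.646

Let x1 = servings of brown rice, x2 = servings of bananas, x3 = servings of cottage cheese, x4 = servings of whole milk, x5 = servings of quinoa, x6 = servings of cheddar.
min 0.22x1 + 0.19x2 + 0.45x3 + 0.22x4 + 0.75x5 + 0.41x6 subject to:
  13x2 ≥ 6   (vitamin C)
  23x1 + 8x2 + 124x3 + 316x4 + 38x5 + 156x6 ≥ 425   (calcium)
  3.9x1 + 4x2 + 6.3x5 ≥ 7.6   (fibre)
  x1, x2, x3, x4, x5, x6 ≥ 0.
The optimal basis is {bananas, whole milk}; brown rice, cottage cheese, quinoa, cheddar drop out. The calcium and fibre requirements are met with equality.
So bananas = 1.9 servings, whole milk = 1.297 servings.
Objective = 0.19·1.9 + 0.22·1.297 = 0.64634.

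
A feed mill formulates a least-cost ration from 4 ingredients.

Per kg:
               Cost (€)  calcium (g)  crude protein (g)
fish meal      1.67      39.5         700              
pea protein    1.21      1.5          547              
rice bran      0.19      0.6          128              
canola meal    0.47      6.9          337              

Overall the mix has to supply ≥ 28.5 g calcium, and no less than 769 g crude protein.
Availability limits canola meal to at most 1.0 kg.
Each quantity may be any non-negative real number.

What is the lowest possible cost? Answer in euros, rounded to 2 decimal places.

Let x1 = kg of fish meal, x2 = kg of pea protein, x3 = kg of rice bran, x4 = kg of canola meal.
Minimise 1.67x1 + 1.21x2 + 0.19x3 + 0.47x4 with:
  39.5x1 + 1.5x2 + 0.6x3 + 6.9x4 ≥ 28.5   (calcium)
  700x1 + 547x2 + 128x3 + 337x4 ≥ 769   (crude protein)
  x4 ≤ 1
  x1, x2, x3, x4 ≥ 0.
The optimal basis is {fish meal, rice bran, canola meal}; pea protein drops out. The calcium, crude protein, the canola meal cap requirements are met with equality.
That vertex is x1 = 0.5405, x3 = 0.4193, x4 = 1.
Hence cost = 1.67·0.5405 + 0.19·0.4193 + 0.47·1 = €1.4523.

€1.45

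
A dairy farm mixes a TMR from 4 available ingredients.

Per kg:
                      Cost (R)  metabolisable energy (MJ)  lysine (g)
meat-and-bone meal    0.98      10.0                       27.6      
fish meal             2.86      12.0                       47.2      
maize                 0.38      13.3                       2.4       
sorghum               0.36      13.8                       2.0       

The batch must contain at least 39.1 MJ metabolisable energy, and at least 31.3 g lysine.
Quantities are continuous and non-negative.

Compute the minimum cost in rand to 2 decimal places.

Let x1 = kg of meat-and-bone meal, x2 = kg of fish meal, x3 = kg of maize, x4 = kg of sorghum.
min 0.98x1 + 2.86x2 + 0.38x3 + 0.36x4 with:
  10x1 + 12x2 + 13.3x3 + 13.8x4 ≥ 39.1   (metabolisable energy)
  27.6x1 + 47.2x2 + 2.4x3 + 2x4 ≥ 31.3   (lysine)
  x1, x2, x3, x4 ≥ 0.
The cheapest feasible vertex uses only meat-and-bone meal, sorghum; fish meal, maize are not used. There the metabolisable energy and lysine constraints are tight.
So meat-and-bone meal = 0.9802 kg, sorghum = 2.123 kg.
Total cost: 0.98·0.9802 + 0.36·2.123 = 1.7249.

R1.72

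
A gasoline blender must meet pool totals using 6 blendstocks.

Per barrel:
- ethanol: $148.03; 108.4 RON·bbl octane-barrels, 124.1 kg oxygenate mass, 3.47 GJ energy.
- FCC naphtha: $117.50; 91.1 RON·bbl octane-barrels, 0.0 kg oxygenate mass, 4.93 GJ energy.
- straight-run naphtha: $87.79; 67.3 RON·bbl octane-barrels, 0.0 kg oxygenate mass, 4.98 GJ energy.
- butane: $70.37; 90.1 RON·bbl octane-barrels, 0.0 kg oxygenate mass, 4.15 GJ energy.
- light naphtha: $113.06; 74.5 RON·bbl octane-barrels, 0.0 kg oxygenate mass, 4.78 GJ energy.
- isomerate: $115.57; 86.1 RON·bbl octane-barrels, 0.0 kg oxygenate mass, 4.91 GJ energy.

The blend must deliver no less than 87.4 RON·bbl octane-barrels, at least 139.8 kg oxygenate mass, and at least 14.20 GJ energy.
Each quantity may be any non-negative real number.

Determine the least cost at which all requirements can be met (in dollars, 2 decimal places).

$341.26

Treat it as an LP. Let x1 = barrels of ethanol, x2 = barrels of FCC naphtha, x3 = barrels of straight-run naphtha, x4 = barrels of butane, x5 = barrels of light naphtha, x6 = barrels of isomerate.
Minimize 148.03x1 + 117.5x2 + 87.79x3 + 70.37x4 + 113.06x5 + 115.57x6 with:
  108.4x1 + 91.1x2 + 67.3x3 + 90.1x4 + 74.5x5 + 86.1x6 ≥ 87.4   (octane-barrels)
  124.1x1 ≥ 139.8   (oxygenate mass)
  3.47x1 + 4.93x2 + 4.98x3 + 4.15x4 + 4.78x5 + 4.91x6 ≥ 14.2   (energy)
  x1, x2, x3, x4, x5, x6 ≥ 0.
The optimal basis is {ethanol, butane}; FCC naphtha, straight-run naphtha, light naphtha, isomerate drop out. There the oxygenate mass and energy constraints are tight.
So ethanol = 1.1265 barrels, butane = 2.4798 barrels.
Objective = 148.03·1.1265 + 70.37·2.4798 = 341.2593.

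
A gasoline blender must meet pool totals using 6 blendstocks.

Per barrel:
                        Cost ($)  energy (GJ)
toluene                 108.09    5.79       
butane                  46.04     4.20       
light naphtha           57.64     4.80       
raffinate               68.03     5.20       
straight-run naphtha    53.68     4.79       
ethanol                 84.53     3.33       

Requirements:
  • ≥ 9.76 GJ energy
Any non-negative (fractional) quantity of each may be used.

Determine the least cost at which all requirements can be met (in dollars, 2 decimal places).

$106.99

Let x1 = barrels of toluene, x2 = barrels of butane, x3 = barrels of light naphtha, x4 = barrels of raffinate, x5 = barrels of straight-run naphtha, x6 = barrels of ethanol.
Minimise 108.09x1 + 46.04x2 + 57.64x3 + 68.03x4 + 53.68x5 + 84.53x6 s.t.:
  5.79x1 + 4.2x2 + 4.8x3 + 5.2x4 + 4.79x5 + 3.33x6 ≥ 9.76   (energy)
  x1, x2, x3, x4, x5, x6 ≥ 0.
The minimum-cost mix takes nothing from toluene, light naphtha, raffinate, straight-run naphtha, ethanol — only butane. The energy requirement is met with equality.
So butane = 2.3238 barrels.
Total cost: 46.04·2.3238 = 106.9878.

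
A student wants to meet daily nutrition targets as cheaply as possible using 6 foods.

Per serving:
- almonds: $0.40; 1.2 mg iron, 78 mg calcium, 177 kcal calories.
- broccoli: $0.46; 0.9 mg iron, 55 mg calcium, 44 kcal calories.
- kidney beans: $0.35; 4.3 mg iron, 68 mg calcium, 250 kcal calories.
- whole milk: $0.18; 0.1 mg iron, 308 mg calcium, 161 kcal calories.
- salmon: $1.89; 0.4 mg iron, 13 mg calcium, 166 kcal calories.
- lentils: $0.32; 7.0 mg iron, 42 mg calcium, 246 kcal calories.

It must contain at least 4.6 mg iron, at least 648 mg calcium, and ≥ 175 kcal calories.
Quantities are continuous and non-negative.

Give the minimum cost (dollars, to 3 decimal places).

Let x1 = servings of almonds, x2 = servings of broccoli, x3 = servings of kidney beans, x4 = servings of whole milk, x5 = servings of salmon, x6 = servings of lentils.
Minimize 0.4x1 + 0.46x2 + 0.35x3 + 0.18x4 + 1.89x5 + 0.32x6 with:
  1.2x1 + 0.9x2 + 4.3x3 + 0.1x4 + 0.4x5 + 7x6 ≥ 4.6   (iron)
  78x1 + 55x2 + 68x3 + 308x4 + 13x5 + 42x6 ≥ 648   (calcium)
  177x1 + 44x2 + 250x3 + 161x4 + 166x5 + 246x6 ≥ 175   (calories)
  x1, x2, x3, x4, x5, x6 ≥ 0.
The minimum-cost mix takes nothing from almonds, broccoli, kidney beans, salmon — only whole milk, lentils. Binding constraints: iron and calcium.
So whole milk = 2.018 servings, lentils = 0.6283 servings.
Objective = 0.18·2.018 + 0.32·0.6283 = 0.56430.

$0.564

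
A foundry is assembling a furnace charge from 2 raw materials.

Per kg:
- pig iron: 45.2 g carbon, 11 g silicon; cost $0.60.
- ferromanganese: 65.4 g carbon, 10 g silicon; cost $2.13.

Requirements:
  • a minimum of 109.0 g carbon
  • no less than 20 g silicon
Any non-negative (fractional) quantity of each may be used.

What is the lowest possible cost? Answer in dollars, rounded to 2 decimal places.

This is a linear program. Let x1 = kg of pig iron, x2 = kg of ferromanganese.
min 0.6x1 + 2.13x2 with:
  45.2x1 + 65.4x2 ≥ 109   (carbon)
  11x1 + 10x2 ≥ 20   (silicon)
  x1, x2 ≥ 0.
At the optimum only pig iron is positive (ferromanganese = 0). The carbon requirement is met with equality.
That vertex is x1 = 2.412.
Cost = 0.6·2.412 = 1.4472.

$1.45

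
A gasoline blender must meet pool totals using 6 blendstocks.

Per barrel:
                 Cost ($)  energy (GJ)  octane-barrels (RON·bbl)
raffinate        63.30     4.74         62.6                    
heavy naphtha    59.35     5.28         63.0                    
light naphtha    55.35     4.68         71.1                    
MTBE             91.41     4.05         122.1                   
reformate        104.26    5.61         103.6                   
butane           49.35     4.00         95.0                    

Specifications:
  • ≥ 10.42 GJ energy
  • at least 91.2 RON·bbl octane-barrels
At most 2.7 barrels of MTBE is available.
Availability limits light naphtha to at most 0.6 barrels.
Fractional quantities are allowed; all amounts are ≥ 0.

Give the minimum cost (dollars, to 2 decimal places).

Let x1 = barrels of raffinate, x2 = barrels of heavy naphtha, x3 = barrels of light naphtha, x4 = barrels of MTBE, x5 = barrels of reformate, x6 = barrels of butane.
Minimise 63.3x1 + 59.35x2 + 55.35x3 + 91.41x4 + 104.26x5 + 49.35x6 s.t.:
  4.74x1 + 5.28x2 + 4.68x3 + 4.05x4 + 5.61x5 + 4x6 ≥ 10.42   (energy)
  62.6x1 + 63x2 + 71.1x3 + 122.1x4 + 103.6x5 + 95x6 ≥ 91.2   (octane-barrels)
  x4 ≤ 2.7
  x3 ≤ 0.6
  x1, x2, x3, x4, x5, x6 ≥ 0.
The cheapest feasible vertex uses only heavy naphtha; raffinate, light naphtha, MTBE, reformate, butane are not used. Binding constraint: energy.
Optimal quantities: heavy naphtha = 1.9735 barrels.
Total cost: 59.35·1.9735 = 117.1272.

$117.13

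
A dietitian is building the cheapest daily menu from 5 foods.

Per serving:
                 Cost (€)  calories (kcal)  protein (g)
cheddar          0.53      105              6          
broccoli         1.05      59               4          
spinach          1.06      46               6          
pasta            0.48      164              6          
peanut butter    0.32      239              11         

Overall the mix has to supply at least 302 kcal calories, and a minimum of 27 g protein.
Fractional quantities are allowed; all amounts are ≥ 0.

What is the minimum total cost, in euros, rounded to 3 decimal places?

€0.785

Treat it as an LP. Let x1 = servings of cheddar, x2 = servings of broccoli, x3 = servings of spinach, x4 = servings of pasta, x5 = servings of peanut butter.
min 0.53x1 + 1.05x2 + 1.06x3 + 0.48x4 + 0.32x5 subject to:
  105x1 + 59x2 + 46x3 + 164x4 + 239x5 ≥ 302   (calories)
  6x1 + 4x2 + 6x3 + 6x4 + 11x5 ≥ 27   (protein)
  x1, x2, x3, x4, x5 ≥ 0.
The minimum-cost mix takes nothing from cheddar, broccoli, spinach, pasta — only peanut butter. The protein requirement is met with equality.
Solving gives x5 = 2.4545.
Cost = 0.32·2.4545 = 0.78544.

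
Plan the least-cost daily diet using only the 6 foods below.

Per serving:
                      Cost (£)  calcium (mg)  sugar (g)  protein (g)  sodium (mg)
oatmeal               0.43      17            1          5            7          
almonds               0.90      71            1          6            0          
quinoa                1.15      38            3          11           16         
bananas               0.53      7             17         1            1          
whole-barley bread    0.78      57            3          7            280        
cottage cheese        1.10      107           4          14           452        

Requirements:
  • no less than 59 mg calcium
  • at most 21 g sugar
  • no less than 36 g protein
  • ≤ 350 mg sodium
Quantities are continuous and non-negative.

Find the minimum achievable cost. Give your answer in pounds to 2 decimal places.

£3.02

Set it up as a linear program. Let x1 = servings of oatmeal, x2 = servings of almonds, x3 = servings of quinoa, x4 = servings of bananas, x5 = servings of whole-barley bread, x6 = servings of cottage cheese.
Minimise 0.43x1 + 0.9x2 + 1.15x3 + 0.53x4 + 0.78x5 + 1.1x6 with:
  17x1 + 71x2 + 38x3 + 7x4 + 57x5 + 107x6 ≥ 59   (calcium)
  1x1 + 1x2 + 3x3 + 17x4 + 3x5 + 4x6 ≤ 21   (sugar)
  5x1 + 6x2 + 11x3 + 1x4 + 7x5 + 14x6 ≥ 36   (protein)
  7x1 + 16x3 + 1x4 + 280x5 + 452x6 ≤ 350   (sodium)
  x1, x2, x3, x4, x5, x6 ≥ 0.
The cheapest feasible vertex uses only oatmeal, cottage cheese; almonds, quinoa, bananas, whole-barley bread are not used. The protein and sodium requirements are met with equality.
That vertex is x1 = 5.26, x6 = 0.6929.
Hence cost = 0.43·5.26 + 1.1·0.6929 = £3.0240.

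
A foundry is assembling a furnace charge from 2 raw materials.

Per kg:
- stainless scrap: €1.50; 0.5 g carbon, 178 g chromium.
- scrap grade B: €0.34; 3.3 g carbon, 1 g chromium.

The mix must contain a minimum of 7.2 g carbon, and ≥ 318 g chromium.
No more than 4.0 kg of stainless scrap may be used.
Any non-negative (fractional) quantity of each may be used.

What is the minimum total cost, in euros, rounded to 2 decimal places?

€3.31

Set it up as a linear program. Let x1 = kg of stainless scrap, x2 = kg of scrap grade B.
min 1.5x1 + 0.34x2 s.t.:
  0.5x1 + 3.3x2 ≥ 7.2   (carbon)
  178x1 + 1x2 ≥ 318   (chromium)
  x1 ≤ 4
  x1, x2 ≥ 0.
Both inputs are positive at the optimum. The carbon and chromium requirements are met with equality.
That vertex is x1 = 1.776, x2 = 1.913.
Objective = 1.5·1.776 + 0.34·1.913 = 3.3144.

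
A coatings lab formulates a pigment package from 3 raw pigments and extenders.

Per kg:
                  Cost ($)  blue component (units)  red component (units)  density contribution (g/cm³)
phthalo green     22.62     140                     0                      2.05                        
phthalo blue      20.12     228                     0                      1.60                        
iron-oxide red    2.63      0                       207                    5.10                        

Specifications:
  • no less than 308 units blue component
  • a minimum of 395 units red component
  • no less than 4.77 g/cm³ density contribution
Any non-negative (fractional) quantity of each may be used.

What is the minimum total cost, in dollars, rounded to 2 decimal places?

$32.20

Set it up as a linear program. Let x1 = kg of phthalo green, x2 = kg of phthalo blue, x3 = kg of iron-oxide red.
Minimize 22.62x1 + 20.12x2 + 2.63x3 subject to:
  140x1 + 228x2 ≥ 308   (blue component)
  207x3 ≥ 395   (red component)
  2.05x1 + 1.6x2 + 5.1x3 ≥ 4.77   (density contribution)
  x1, x2, x3 ≥ 0.
The optimal basis is {phthalo blue, iron-oxide red}; phthalo green drops out. Binding constraints: blue component and red component.
That vertex is x2 = 1.351, x3 = 1.908.
Hence cost = 20.12·1.351 + 2.63·1.908 = $32.2002.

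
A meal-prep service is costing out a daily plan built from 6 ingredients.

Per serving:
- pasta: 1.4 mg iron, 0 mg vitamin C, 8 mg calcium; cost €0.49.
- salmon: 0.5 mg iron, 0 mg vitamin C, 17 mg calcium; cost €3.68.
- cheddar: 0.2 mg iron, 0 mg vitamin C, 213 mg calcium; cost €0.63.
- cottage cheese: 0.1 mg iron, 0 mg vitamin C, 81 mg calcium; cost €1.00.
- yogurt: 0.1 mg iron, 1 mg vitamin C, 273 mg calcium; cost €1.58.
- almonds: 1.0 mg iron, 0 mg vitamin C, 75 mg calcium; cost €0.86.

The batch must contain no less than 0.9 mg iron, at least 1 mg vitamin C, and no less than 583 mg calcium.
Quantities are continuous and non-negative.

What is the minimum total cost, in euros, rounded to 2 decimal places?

€2.67

Let x1 = servings of pasta, x2 = servings of salmon, x3 = servings of cheddar, x4 = servings of cottage cheese, x5 = servings of yogurt, x6 = servings of almonds.
min 0.49x1 + 3.68x2 + 0.63x3 + 1x4 + 1.58x5 + 0.86x6 with:
  1.4x1 + 0.5x2 + 0.2x3 + 0.1x4 + 0.1x5 + 1x6 ≥ 0.9   (iron)
  1x5 ≥ 1   (vitamin C)
  8x1 + 17x2 + 213x3 + 81x4 + 273x5 + 75x6 ≥ 583   (calcium)
  x1, x2, x3, x4, x5, x6 ≥ 0.
The cheapest feasible vertex uses only pasta, cheddar, yogurt; salmon, cottage cheese, almonds are not used. There the iron, vitamin C, calcium constraints are tight.
So pasta = 0.3655 servings, cheddar = 1.442 servings, yogurt = 1 serving.
Hence cost = 0.49·0.3655 + 0.63·1.442 + 1.58·1 = €2.6676.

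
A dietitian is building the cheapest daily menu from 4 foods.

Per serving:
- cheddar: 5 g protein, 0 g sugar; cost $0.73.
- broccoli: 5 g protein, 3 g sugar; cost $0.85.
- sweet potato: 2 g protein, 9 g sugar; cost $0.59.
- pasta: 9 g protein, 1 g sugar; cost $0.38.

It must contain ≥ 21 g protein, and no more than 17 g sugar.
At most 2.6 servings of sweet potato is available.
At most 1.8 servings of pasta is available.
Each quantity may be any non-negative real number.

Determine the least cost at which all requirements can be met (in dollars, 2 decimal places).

$1.38

Let x1 = servings of cheddar, x2 = servings of broccoli, x3 = servings of sweet potato, x4 = servings of pasta.
Minimise 0.73x1 + 0.85x2 + 0.59x3 + 0.38x4 s.t.:
  5x1 + 5x2 + 2x3 + 9x4 ≥ 21   (protein)
  3x2 + 9x3 + 1x4 ≤ 17   (sugar)
  x3 ≤ 2.6
  x4 ≤ 1.8
  x1, x2, x3, x4 ≥ 0.
The cheapest feasible vertex uses only cheddar, pasta; broccoli, sweet potato are not used. The protein and the pasta cap requirements are met with equality.
Solving gives x1 = 0.96, x4 = 1.8.
Hence cost = 0.73·0.96 + 0.38·1.8 = $1.3848.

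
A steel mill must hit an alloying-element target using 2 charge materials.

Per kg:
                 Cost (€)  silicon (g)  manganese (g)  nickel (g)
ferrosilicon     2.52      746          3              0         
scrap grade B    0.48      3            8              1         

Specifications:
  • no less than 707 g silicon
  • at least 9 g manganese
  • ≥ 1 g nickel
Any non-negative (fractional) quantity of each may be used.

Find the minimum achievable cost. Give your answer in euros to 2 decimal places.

€2.86

Set it up as a linear program. Let x1 = kg of ferrosilicon, x2 = kg of scrap grade B.
Minimize 2.52x1 + 0.48x2 with:
  746x1 + 3x2 ≥ 707   (silicon)
  3x1 + 8x2 ≥ 9   (manganese)
  1x2 ≥ 1   (nickel)
  x1, x2 ≥ 0.
Both inputs are positive at the optimum. There the silicon and nickel constraints are tight.
Solving gives x1 = 0.9437, x2 = 1.
Objective = 2.52·0.9437 + 0.48·1 = 2.8581.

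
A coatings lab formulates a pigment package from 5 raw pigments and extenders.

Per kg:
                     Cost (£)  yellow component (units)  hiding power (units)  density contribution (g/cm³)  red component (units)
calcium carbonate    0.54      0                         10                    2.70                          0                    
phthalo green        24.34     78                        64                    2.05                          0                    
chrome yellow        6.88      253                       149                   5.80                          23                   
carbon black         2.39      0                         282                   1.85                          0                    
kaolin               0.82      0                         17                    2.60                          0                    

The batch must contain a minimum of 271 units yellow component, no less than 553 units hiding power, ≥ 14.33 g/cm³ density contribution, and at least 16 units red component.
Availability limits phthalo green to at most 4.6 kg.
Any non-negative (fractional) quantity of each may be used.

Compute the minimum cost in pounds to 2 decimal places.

This is a linear program. Let x1 = kg of calcium carbonate, x2 = kg of phthalo green, x3 = kg of chrome yellow, x4 = kg of carbon black, x5 = kg of kaolin.
min 0.54x1 + 24.34x2 + 6.88x3 + 2.39x4 + 0.82x5 with:
  78x2 + 253x3 ≥ 271   (yellow component)
  10x1 + 64x2 + 149x3 + 282x4 + 17x5 ≥ 553   (hiding power)
  2.7x1 + 2.05x2 + 5.8x3 + 1.85x4 + 2.6x5 ≥ 14.33   (density contribution)
  23x3 ≥ 16   (red component)
  x2 ≤ 4.6
  x1, x2, x3, x4, x5 ≥ 0.
The optimal basis is {calcium carbonate, chrome yellow, carbon black}; phthalo green, kaolin drop out. Binding constraints: yellow component, hiding power, density contribution.
Optimal quantities: calcium carbonate = 2.102 kg, chrome yellow = 1.071 kg, carbon black = 1.321 kg.
Objective = 0.54·2.102 + 6.88·1.071 + 2.39·1.321 = 11.6608.

£11.66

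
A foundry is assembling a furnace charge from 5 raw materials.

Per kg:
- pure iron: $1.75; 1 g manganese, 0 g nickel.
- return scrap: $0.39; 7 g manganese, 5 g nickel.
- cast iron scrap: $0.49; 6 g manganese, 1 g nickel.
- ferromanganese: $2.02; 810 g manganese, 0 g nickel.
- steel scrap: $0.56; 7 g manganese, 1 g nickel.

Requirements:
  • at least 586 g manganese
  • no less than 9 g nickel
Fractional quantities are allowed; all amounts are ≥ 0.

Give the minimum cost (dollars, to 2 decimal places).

Let x1 = kg of pure iron, x2 = kg of return scrap, x3 = kg of cast iron scrap, x4 = kg of ferromanganese, x5 = kg of steel scrap.
Minimise 1.75x1 + 0.39x2 + 0.49x3 + 2.02x4 + 0.56x5 with:
  1x1 + 7x2 + 6x3 + 810x4 + 7x5 ≥ 586   (manganese)
  5x2 + 1x3 + 1x5 ≥ 9   (nickel)
  x1, x2, x3, x4, x5 ≥ 0.
The cheapest feasible vertex uses only return scrap, ferromanganese; pure iron, cast iron scrap, steel scrap are not used. There the manganese and nickel constraints are tight.
So return scrap = 1.8 kg, ferromanganese = 0.7079 kg.
Objective = 0.39·1.8 + 2.02·0.7079 = 2.1320.

$2.13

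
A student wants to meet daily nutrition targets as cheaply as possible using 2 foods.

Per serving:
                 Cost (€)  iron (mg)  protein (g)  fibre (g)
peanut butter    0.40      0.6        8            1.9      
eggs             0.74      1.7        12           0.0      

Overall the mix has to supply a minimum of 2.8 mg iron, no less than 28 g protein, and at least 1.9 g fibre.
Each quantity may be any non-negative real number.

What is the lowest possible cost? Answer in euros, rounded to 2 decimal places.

Let x1 = servings of peanut butter, x2 = servings of eggs.
min 0.4x1 + 0.74x2 with:
  0.6x1 + 1.7x2 ≥ 2.8   (iron)
  8x1 + 12x2 ≥ 28   (protein)
  1.9x1 ≥ 1.9   (fibre)
  x1, x2 ≥ 0.
Both inputs are positive at the optimum. There the iron and protein constraints are tight.
So peanut butter = 2.188 servings, eggs = 0.875 servings.
Hence cost = 0.4·2.188 + 0.74·0.875 = €1.5227.

€1.52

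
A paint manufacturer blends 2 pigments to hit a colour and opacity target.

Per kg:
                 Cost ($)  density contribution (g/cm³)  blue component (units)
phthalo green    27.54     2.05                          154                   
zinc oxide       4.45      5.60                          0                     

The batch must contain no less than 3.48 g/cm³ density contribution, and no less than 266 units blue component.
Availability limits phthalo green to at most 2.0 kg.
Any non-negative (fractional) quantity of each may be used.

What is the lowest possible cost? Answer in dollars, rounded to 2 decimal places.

$47.57

This is a linear program. Let x1 = kg of phthalo green, x2 = kg of zinc oxide.
min 27.54x1 + 4.45x2 with:
  2.05x1 + 5.6x2 ≥ 3.48   (density contribution)
  154x1 ≥ 266   (blue component)
  x1 ≤ 2
  x1, x2 ≥ 0.
At the optimum only phthalo green is positive (zinc oxide = 0). There the blue component constraint is tight.
Solving gives x1 = 1.7273.
Objective = 27.54·1.7273 = 47.5698.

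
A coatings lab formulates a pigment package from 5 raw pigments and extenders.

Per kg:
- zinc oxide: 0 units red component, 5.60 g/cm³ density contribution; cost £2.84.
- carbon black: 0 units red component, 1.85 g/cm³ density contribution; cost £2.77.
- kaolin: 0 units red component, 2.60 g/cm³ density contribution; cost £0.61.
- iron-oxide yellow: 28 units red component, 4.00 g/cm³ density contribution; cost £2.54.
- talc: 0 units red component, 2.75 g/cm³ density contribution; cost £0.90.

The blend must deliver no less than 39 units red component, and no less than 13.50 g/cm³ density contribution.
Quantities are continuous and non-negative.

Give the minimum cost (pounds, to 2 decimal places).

£5.40

This is a linear program. Let x1 = kg of zinc oxide, x2 = kg of carbon black, x3 = kg of kaolin, x4 = kg of iron-oxide yellow, x5 = kg of talc.
Minimize 2.84x1 + 2.77x2 + 0.61x3 + 2.54x4 + 0.9x5 s.t.:
  28x4 ≥ 39   (red component)
  5.6x1 + 1.85x2 + 2.6x3 + 4x4 + 2.75x5 ≥ 13.5   (density contribution)
  x1, x2, x3, x4, x5 ≥ 0.
At the optimum only kaolin, iron-oxide yellow are positive (zinc oxide, carbon black, talc = 0). Binding constraints: red component and density contribution.
That vertex is x3 = 3.049, x4 = 1.393.
Hence cost = 0.61·3.049 + 2.54·1.393 = £5.3981.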